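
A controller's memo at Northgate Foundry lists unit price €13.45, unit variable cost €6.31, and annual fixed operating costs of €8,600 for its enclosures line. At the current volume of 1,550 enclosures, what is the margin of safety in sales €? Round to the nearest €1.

Contribution margin per unit = €13.45 − €6.31 = €7.14. Break-even units = €8,600 ÷ €7.14 = 1,204.48; break-even revenue = 1,204.48 × €13.45 = €16,200.28.
Current sales = 1,550 × €13.45 = €20,847.50.
Margin of safety = €20,847.50 − €16,200.28 = €4,647.

€4,647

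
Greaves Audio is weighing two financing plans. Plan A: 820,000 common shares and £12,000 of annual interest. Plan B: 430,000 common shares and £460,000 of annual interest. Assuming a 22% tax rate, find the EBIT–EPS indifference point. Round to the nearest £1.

Set EPS_A = EPS_B: (EBIT − £12,000)(1 − 0.22) ÷ 820,000 = (EBIT − £460,000)(1 − 0.22) ÷ 430,000.
The (1 − t) factor cancels: (EBIT − 12,000) × 430,000 = (EBIT − 460,000) × 820,000.
EBIT × (820,000 − 430,000) = 460,000 × 820,000 − 12,000 × 430,000 = 372,040,000,000, so EBIT = 372,040,000,000 ÷ 390,000 = 953,948.72.

£953,949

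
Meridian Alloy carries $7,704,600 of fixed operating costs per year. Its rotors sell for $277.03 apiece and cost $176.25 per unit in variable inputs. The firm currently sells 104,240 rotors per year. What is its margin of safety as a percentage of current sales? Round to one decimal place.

Unit CM = price − variable cost = $277.03 − $176.25 = $100.78. Break-even units = $7,704,600 ÷ $100.78 = 76,449.69; break-even revenue = 76,449.69 × $277.03 = $21,178,858.29.
Current sales = 104,240 × $277.03 = $28,877,607.20.
Margin of safety = ($28,877,607.20 − $21,178,858.29) ÷ $28,877,607.20 = 26.7%.

26.7%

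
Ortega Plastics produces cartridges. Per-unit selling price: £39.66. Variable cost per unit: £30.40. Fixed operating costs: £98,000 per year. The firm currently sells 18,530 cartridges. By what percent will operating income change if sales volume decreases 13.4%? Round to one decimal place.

-31.2%

Total contribution margin = 18,530 × £9.26 = £171,587.80.
EBIT = £171,587.80 − £98,000 = £73,587.80.
Degree of operating leverage = £171,587.80 / £73,587.80 = 2.3317.
%ΔEBIT = DOL × %ΔSales = 2.3317 × -13.4% = -31.2%.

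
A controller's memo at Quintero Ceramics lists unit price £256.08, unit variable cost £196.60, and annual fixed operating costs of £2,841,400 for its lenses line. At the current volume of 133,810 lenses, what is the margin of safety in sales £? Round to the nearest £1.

£22,032,949

Unit CM = price − variable cost = £256.08 − £196.60 = £59.48. Break-even units = £2,841,400 ÷ £59.48 = 47,770.68; break-even revenue = 47,770.68 × £256.08 = £12,233,115.53.
Current sales = 133,810 × £256.08 = £34,266,064.80.
Margin of safety = £34,266,064.80 − £12,233,115.53 = £22,032,949.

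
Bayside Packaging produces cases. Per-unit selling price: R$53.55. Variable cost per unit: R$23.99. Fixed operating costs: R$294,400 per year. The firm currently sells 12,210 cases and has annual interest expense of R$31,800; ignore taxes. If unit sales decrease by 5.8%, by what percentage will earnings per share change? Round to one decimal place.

-60.3%

Total contribution margin = 12,210 × R$29.56 = R$360,927.60.
EBIT = R$360,927.60 − R$294,400 = R$66,527.60.
After interest of R$31,800.00, pre-tax earnings = R$34,727.60.
Degree of combined leverage = contribution ÷ (EBIT − I) = R$360,927.60 ÷ R$34,727.60 = 10.3931.
%ΔEPS = DCL × %ΔSales = 10.3931 × -5.8% = -60.3%.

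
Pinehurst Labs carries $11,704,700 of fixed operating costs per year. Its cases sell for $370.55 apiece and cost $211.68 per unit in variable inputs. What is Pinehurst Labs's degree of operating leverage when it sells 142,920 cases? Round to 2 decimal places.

Contribution at this volume is 142,920 × $158.87 = $22,705,700.40.
Operating income = contribution − fixed costs = $22,705,700.40 − $11,704,700 = $11,001,000.40.
DOL = contribution ÷ EBIT = $22,705,700.40 ÷ $11,001,000.40 = 2.0640.

2.06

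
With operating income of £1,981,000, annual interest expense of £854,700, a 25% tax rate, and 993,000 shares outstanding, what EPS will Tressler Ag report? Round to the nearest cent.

£0.85

Pre-tax income = £1,981,000 − £854,700.00 = £1,126,300.00.
Net income = £1,126,300.00 × (1 − 0.25) = £844,725.00.
Per share: £844,725.00 / 993,000 shares = £0.85.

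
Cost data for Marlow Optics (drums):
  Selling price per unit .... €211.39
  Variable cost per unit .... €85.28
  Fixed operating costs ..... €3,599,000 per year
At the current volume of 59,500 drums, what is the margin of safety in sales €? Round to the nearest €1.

Contribution margin per unit = €211.39 − €85.28 = €126.11. Break-even units = €3,599,000 ÷ €126.11 = 28,538.58; break-even revenue = 28,538.58 × €211.39 = €6,032,769.88.
Current sales = 59,500 × €211.39 = €12,577,705.00.
Margin of safety = €12,577,705.00 − €6,032,769.88 = €6,544,935.

€6,544,935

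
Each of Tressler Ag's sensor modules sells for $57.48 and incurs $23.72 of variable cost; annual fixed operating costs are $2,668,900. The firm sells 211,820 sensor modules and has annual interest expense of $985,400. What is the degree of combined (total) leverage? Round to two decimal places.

2.05

At 211,820 units, contribution = 211,820 × $33.76 = $7,151,043.20.
Operating income = contribution − fixed costs = $7,151,043.20 − $2,668,900 = $4,482,143.20. Interest = $985,400.00.
DOL = $7,151,043.20 ÷ $4,482,143.20 = 1.5955; DFL = $4,482,143.20 ÷ $3,496,743.20 = 1.2818.
Combined leverage = 1.5955 × 1.2818 = 2.0451.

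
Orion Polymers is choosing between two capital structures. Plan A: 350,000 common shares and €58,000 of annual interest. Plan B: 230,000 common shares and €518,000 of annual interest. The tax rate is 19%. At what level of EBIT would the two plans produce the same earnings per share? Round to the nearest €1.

€1,399,667

At indifference, (EBIT − 58,000)(1 − t)/350,000 = (EBIT − 518,000)(1 − t)/230,000.
The (1 − t) factor cancels: (EBIT − 58,000) × 230,000 = (EBIT − 518,000) × 350,000.
EBIT × (350,000 − 230,000) = 518,000 × 350,000 − 58,000 × 230,000 = 167,960,000,000, so EBIT = 167,960,000,000 ÷ 120,000 = 1,399,666.67.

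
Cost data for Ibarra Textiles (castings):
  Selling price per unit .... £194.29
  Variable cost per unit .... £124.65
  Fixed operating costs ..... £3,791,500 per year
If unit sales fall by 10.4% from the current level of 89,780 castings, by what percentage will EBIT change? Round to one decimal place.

Total contribution margin = 89,780 × £69.64 = £6,252,279.20.
Operating income = contribution − fixed costs = £6,252,279.20 − £3,791,500 = £2,460,779.20.
DOL = contribution ÷ EBIT = £6,252,279.20 ÷ £2,460,779.20 = 2.5408.
Operating income changes by 2.5408 × -10.4% = -26.4%.

-26.4%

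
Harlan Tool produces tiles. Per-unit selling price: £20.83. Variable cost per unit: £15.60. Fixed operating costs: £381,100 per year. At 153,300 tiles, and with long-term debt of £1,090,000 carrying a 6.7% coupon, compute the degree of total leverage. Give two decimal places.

2.31

At 153,300 units, contribution = 153,300 × £5.23 = £801,759.00.
EBIT = £801,759.00 − £381,100 = £420,659.00. Interest = £73,030.00, so EBIT − I = £347,629.00.
Degree of total leverage = total CM / (EBIT − interest) = £801,759.00 / £347,629.00 = 2.3064.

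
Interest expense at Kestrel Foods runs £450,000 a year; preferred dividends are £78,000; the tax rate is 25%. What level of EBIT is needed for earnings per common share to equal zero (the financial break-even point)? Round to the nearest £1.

£554,000

Preferred dividends are paid after tax, so their pre-tax equivalent is £78,000 ÷ (1 − 0.25) = £104,000.00.
Financial break-even EBIT = interest + D_p ÷ (1 − t) = £450,000 + £104,000.00 = £554,000.00.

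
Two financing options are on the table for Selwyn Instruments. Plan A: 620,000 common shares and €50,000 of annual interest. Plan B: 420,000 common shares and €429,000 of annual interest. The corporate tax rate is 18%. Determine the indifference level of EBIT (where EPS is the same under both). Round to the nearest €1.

Set EPS_A = EPS_B: (EBIT − €50,000)(1 − 0.18) ÷ 620,000 = (EBIT − €429,000)(1 − 0.18) ÷ 420,000.
Cancelling (1 − t) and cross-multiplying: 420,000·(EBIT − 50,000) = 620,000·(EBIT − 429,000).
Solving, EBIT = (429,000·620,000 − 50,000·420,000) / (620,000 − 420,000) = 244,980,000,000 / 200,000 = 1,224,900.00.

€1,224,900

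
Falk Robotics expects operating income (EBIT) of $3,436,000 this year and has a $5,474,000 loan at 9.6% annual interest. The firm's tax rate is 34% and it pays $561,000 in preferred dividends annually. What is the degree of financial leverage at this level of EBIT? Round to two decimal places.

1.67

Interest = $525,504.00.
Preferred dividends grossed up pre-tax: $561,000 / (1 − 0.34) = $850,000.00.
DFL = EBIT ÷ [EBIT − I − D_p/(1−t)] = $3,436,000 ÷ [$3,436,000 − $525,504.00 − $850,000.00] = $3,436,000 ÷ $2,060,496.00 = 1.6676.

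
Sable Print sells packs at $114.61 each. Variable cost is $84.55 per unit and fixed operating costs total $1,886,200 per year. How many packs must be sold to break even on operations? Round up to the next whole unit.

62,748 packs

Each unit contributes $114.61 − $84.55 = $30.06.
Units to break even: $1,886,200 ÷ $30.06 = 62,747.84, rounded up to 62,748.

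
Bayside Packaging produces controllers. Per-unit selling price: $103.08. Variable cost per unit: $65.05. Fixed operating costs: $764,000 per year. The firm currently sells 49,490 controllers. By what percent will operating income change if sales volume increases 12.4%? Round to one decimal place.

+20.9%

Total contribution margin = 49,490 × $38.03 = $1,882,104.70.
Subtracting fixed costs: EBIT = $1,882,104.70 − $764,000 = $1,118,104.70.
Degree of operating leverage = $1,882,104.70 / $1,118,104.70 = 1.6833.
%ΔEBIT = DOL × %ΔSales = 1.6833 × +12.4% = +20.9%.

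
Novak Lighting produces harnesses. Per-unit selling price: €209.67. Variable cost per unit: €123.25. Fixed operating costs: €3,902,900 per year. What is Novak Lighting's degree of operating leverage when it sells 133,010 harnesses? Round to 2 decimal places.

Total contribution margin = 133,010 × €86.42 = €11,494,724.20.
Operating income = contribution − fixed costs = €11,494,724.20 − €3,902,900 = €7,591,824.20.
Degree of operating leverage = €11,494,724.20 / €7,591,824.20 = 1.5141.

1.51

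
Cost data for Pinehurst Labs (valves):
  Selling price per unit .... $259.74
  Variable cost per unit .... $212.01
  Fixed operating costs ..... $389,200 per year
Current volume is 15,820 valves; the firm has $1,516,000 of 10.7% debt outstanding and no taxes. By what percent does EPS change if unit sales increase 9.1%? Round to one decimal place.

Contribution at this volume is 15,820 × $47.73 = $755,088.60.
Operating income = contribution − fixed costs = $755,088.60 − $389,200 = $365,888.60.
Interest = $162,212.00, so EBIT − I = $203,676.60.
Degree of combined leverage = contribution ÷ (EBIT − I) = $755,088.60 ÷ $203,676.60 = 3.7073.
EPS therefore changes by 3.7073 × (+9.1%) = +33.7%.

+33.7%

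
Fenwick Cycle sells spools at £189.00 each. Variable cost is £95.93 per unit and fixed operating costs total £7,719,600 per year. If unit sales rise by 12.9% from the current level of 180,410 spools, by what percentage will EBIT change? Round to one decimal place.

Contribution at this volume is 180,410 × £93.07 = £16,790,758.70.
Subtracting fixed costs: EBIT = £16,790,758.70 − £7,719,600 = £9,071,158.70.
Degree of operating leverage = £16,790,758.70 / £9,071,158.70 = 1.8510.
%ΔEBIT = DOL × %ΔSales = 1.8510 × +12.9% = +23.9%.

+23.9%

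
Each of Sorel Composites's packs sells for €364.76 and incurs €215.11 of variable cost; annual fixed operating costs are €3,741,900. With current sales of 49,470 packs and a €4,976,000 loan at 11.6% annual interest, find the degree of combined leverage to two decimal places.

2.40

Contribution at this volume is 49,470 × €149.65 = €7,403,185.50.
Operating income = contribution − fixed costs = €7,403,185.50 − €3,741,900 = €3,661,285.50. Interest = €577,216.00.
DOL = €7,403,185.50 ÷ €3,661,285.50 = 2.0220; DFL = €3,661,285.50 ÷ €3,084,069.50 = 1.1872.
DCL = DOL × DFL = 2.0220 × 1.1872 = 2.4005.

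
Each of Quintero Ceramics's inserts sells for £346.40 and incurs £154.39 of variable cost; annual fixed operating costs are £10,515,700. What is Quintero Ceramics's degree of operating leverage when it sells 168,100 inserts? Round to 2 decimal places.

At 168,100 units, contribution = 168,100 × £192.01 = £32,276,881.00.
Subtracting fixed costs: EBIT = £32,276,881.00 − £10,515,700 = £21,761,181.00.
DOL = contribution ÷ EBIT = £32,276,881.00 ÷ £21,761,181.00 = 1.4832.

1.48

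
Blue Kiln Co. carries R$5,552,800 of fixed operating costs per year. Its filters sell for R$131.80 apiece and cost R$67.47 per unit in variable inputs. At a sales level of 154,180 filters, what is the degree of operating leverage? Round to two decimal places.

2.27

At 154,180 units, contribution = 154,180 × R$64.33 = R$9,918,399.40.
Subtracting fixed costs: EBIT = R$9,918,399.40 − R$5,552,800 = R$4,365,599.40.
Degree of operating leverage = R$9,918,399.40 / R$4,365,599.40 = 2.2719.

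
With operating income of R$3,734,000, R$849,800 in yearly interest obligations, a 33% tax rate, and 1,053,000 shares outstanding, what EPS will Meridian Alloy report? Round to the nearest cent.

Interest = R$849,800.00, so EBT = R$3,734,000 − R$849,800.00 = R$2,884,200.00.
After tax at 33%: net income = R$2,884,200.00 × 0.67 = R$1,932,414.00.
EPS = R$1,932,414.00 ÷ 1,053,000 = R$1.84.

R$1.84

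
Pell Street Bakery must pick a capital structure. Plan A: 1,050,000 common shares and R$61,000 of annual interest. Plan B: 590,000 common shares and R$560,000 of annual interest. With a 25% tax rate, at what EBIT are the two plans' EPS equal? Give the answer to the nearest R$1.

R$1,200,022

At indifference, (EBIT − 61,000)(1 − t)/1,050,000 = (EBIT − 560,000)(1 − t)/590,000.
The (1 − t) factor cancels: (EBIT − 61,000) × 590,000 = (EBIT − 560,000) × 1,050,000.
Solving, EBIT = (560,000·1,050,000 − 61,000·590,000) / (1,050,000 − 590,000) = 552,010,000,000 / 460,000 = 1,200,021.74.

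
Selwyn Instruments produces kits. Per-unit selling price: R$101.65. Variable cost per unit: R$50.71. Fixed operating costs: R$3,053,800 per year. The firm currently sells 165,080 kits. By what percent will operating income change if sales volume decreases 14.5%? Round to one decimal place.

At 165,080 units, contribution = 165,080 × R$50.94 = R$8,409,175.20.
Subtracting fixed costs: EBIT = R$8,409,175.20 − R$3,053,800 = R$5,355,375.20.
So DOL = total CM / EBIT = R$8,409,175.20 / R$5,355,375.20 = 1.5702.
%ΔEBIT = DOL × %ΔSales = 1.5702 × -14.5% = -22.8%.

-22.8%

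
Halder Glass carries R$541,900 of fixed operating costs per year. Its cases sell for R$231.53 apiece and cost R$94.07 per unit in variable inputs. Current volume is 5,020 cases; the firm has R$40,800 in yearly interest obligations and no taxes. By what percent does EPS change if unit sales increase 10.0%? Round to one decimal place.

+64.3%

At 5,020 units, contribution = 5,020 × R$137.46 = R$690,049.20.
EBIT = R$690,049.20 − R$541,900 = R$148,149.20.
After interest of R$40,800.00, pre-tax earnings = R$107,349.20.
Degree of combined leverage = contribution ÷ (EBIT − I) = R$690,049.20 ÷ R$107,349.20 = 6.4281.
%ΔEPS = DCL × %ΔSales = 6.4281 × +10.0% = +64.3%.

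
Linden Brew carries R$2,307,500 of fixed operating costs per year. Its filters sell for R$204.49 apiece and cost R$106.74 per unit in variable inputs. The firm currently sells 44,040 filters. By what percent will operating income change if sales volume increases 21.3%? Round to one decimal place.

Contribution at this volume is 44,040 × R$97.75 = R$4,304,910.00.
Subtracting fixed costs: EBIT = R$4,304,910.00 − R$2,307,500 = R$1,997,410.00.
DOL = contribution ÷ EBIT = R$4,304,910.00 ÷ R$1,997,410.00 = 2.1552.
So EBIT moves 2.1552 × (+21.3%) = +45.9%.

+45.9%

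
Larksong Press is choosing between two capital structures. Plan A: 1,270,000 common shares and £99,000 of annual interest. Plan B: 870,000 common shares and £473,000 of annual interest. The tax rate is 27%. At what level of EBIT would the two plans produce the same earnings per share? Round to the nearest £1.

Set EPS_A = EPS_B: (EBIT − £99,000)(1 − 0.27) ÷ 1,270,000 = (EBIT − £473,000)(1 − 0.27) ÷ 870,000.
The (1 − t) factor cancels: (EBIT − 99,000) × 870,000 = (EBIT − 473,000) × 1,270,000.
EBIT × (1,270,000 − 870,000) = 473,000 × 1,270,000 − 99,000 × 870,000 = 514,580,000,000, so EBIT = 514,580,000,000 ÷ 400,000 = 1,286,450.00.

£1,286,450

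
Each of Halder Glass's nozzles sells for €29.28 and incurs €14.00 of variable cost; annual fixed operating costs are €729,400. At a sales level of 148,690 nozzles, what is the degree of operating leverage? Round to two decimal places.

Total contribution margin = 148,690 × €15.28 = €2,271,983.20.
Operating income = contribution − fixed costs = €2,271,983.20 − €729,400 = €1,542,583.20.
So DOL = total CM / EBIT = €2,271,983.20 / €1,542,583.20 = 1.4728.

1.47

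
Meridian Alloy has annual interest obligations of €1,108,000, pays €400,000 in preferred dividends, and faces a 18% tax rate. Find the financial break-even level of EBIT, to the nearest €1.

Grossing the preferred dividend up to pre-tax terms: €400,000 / (1 − 0.18) = €487,804.88.
EPS = 0 when EBIT covers interest plus the pre-tax preferred burden: €1,108,000 + €487,804.88 = €1,595,804.88.

€1,595,805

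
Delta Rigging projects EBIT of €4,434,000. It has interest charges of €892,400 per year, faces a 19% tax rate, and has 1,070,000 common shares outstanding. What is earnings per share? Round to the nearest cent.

Pre-tax income = €4,434,000 − €892,400.00 = €3,541,600.00.
After tax at 19%: net income = €3,541,600.00 × 0.81 = €2,868,696.00.
Per share: €2,868,696.00 / 1,070,000 shares = €2.68.

€2.68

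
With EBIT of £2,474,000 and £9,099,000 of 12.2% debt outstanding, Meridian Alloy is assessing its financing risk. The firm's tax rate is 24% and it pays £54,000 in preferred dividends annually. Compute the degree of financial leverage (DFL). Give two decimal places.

Annual interest charges come to £1,110,078.00.
Preferred dividends grossed up pre-tax: £54,000 / (1 − 0.24) = £71,052.63.
DFL = EBIT ÷ [EBIT − I − D_p/(1−t)] = £2,474,000 ÷ [£2,474,000 − £1,110,078.00 − £71,052.63] = £2,474,000 ÷ £1,292,869.37 = 1.9136.

1.91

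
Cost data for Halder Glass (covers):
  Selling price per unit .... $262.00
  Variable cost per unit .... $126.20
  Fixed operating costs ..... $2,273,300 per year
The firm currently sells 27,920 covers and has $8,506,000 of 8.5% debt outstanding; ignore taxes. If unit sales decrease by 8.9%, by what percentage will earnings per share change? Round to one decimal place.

-42.4%

Contribution at this volume is 27,920 × $135.80 = $3,791,536.00.
Subtracting fixed costs: EBIT = $3,791,536.00 − $2,273,300 = $1,518,236.00.
Interest = $723,010.00, so EBIT − I = $795,226.00.
DCL = total CM / (EBIT − I) = $3,791,536.00 / $795,226.00 = 4.7679.
EPS therefore changes by 4.7679 × (-8.9%) = -42.4%.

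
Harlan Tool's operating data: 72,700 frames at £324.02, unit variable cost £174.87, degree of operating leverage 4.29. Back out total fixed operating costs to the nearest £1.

Total contribution margin = 72,700 × £149.15 = £10,843,205.00.
Since DOL = CM ÷ EBIT, EBIT = £10,843,205.00 ÷ 4.29 = £2,527,553.61.
And FC = contribution − EBIT = £10,843,205.00 − £2,527,553.61 = £8,315,651.

£8,315,651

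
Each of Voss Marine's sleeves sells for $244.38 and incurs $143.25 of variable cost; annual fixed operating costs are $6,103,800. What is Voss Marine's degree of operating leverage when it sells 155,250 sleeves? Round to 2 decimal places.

1.64

Total contribution margin = 155,250 × $101.13 = $15,700,432.50.
Subtracting fixed costs: EBIT = $15,700,432.50 − $6,103,800 = $9,596,632.50.
DOL = contribution ÷ EBIT = $15,700,432.50 ÷ $9,596,632.50 = 1.6360.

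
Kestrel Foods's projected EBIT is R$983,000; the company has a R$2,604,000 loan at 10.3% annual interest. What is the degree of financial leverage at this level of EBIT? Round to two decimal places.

1.38

Annual interest charges come to R$268,212.00.
Degree of financial leverage = EBIT / (EBIT − interest) = R$983,000 / R$714,788.00 = 1.3752.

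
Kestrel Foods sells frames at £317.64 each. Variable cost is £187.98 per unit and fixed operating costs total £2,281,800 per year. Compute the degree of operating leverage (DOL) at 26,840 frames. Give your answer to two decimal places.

At 26,840 units, contribution = 26,840 × £129.66 = £3,480,074.40.
EBIT = £3,480,074.40 − £2,281,800 = £1,198,274.40.
DOL = contribution ÷ EBIT = £3,480,074.40 ÷ £1,198,274.40 = 2.9042.

2.90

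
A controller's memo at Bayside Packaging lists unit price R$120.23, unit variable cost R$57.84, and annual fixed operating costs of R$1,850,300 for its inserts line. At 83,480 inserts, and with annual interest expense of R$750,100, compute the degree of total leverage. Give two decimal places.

2.00

Contribution at this volume is 83,480 × R$62.39 = R$5,208,317.20.
Subtracting fixed costs: EBIT = R$5,208,317.20 − R$1,850,300 = R$3,358,017.20. Interest = R$750,100.00.
DOL = R$5,208,317.20 ÷ R$3,358,017.20 = 1.5510; DFL = R$3,358,017.20 ÷ R$2,607,917.20 = 1.2876.
DCL = DOL × DFL = 1.5510 × 1.2876 = 1.9971.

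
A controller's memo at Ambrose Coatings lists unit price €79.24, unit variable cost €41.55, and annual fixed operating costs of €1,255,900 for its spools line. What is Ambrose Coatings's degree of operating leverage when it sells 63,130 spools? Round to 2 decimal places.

2.12

Total contribution margin = 63,130 × €37.69 = €2,379,369.70.
EBIT = €2,379,369.70 − €1,255,900 = €1,123,469.70.
Degree of operating leverage = €2,379,369.70 / €1,123,469.70 = 2.1179.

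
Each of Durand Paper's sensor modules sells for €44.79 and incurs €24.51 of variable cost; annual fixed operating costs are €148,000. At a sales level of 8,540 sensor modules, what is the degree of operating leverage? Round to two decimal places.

Contribution at this volume is 8,540 × €20.28 = €173,191.20.
Subtracting fixed costs: EBIT = €173,191.20 − €148,000 = €25,191.20.
Degree of operating leverage = €173,191.20 / €25,191.20 = 6.8751.

6.88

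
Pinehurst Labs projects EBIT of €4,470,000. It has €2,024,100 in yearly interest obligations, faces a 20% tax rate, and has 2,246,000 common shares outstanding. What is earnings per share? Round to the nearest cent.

Interest = €2,024,100.00, so EBT = €4,470,000 − €2,024,100.00 = €2,445,900.00.
After tax at 20%: net income = €2,445,900.00 × 0.80 = €1,956,720.00.
Per share: €1,956,720.00 / 2,246,000 shares = €0.87.

€0.87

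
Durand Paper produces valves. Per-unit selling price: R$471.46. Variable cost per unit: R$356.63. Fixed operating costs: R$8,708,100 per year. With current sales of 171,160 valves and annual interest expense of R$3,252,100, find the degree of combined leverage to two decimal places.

At 171,160 units, contribution = 171,160 × R$114.83 = R$19,654,302.80.
Subtracting fixed costs: EBIT = R$19,654,302.80 − R$8,708,100 = R$10,946,202.80. Interest = R$3,252,100.00.
DOL = R$19,654,302.80 ÷ R$10,946,202.80 = 1.7955; DFL = R$10,946,202.80 ÷ R$7,694,102.80 = 1.4227.
Combined leverage = 1.7955 × 1.4227 = 2.5545.

2.55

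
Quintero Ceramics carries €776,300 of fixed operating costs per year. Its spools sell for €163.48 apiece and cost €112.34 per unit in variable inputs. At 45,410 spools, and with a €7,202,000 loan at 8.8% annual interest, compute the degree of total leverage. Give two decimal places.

Total contribution margin = 45,410 × €51.14 = €2,322,267.40.
Operating income = contribution − fixed costs = €2,322,267.40 − €776,300 = €1,545,967.40. Interest = €633,776.00, so EBIT − I = €912,191.40.
Degree of total leverage = total CM / (EBIT − interest) = €2,322,267.40 / €912,191.40 = 2.5458.

2.55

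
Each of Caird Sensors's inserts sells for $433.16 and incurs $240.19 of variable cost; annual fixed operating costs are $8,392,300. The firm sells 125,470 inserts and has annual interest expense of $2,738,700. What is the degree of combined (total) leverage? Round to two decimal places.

Total contribution margin = 125,470 × $192.97 = $24,211,945.90.
EBIT = $24,211,945.90 − $8,392,300 = $15,819,645.90. Interest = $2,738,700.00, so EBIT − I = $13,080,945.90.
Degree of total leverage = total CM / (EBIT − interest) = $24,211,945.90 / $13,080,945.90 = 1.8509.

1.85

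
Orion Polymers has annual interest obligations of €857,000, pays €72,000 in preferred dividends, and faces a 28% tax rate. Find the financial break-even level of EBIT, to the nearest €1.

Grossing the preferred dividend up to pre-tax terms: €72,000 / (1 − 0.28) = €100,000.00.
Financial break-even EBIT = interest + D_p ÷ (1 − t) = €857,000 + €100,000.00 = €957,000.00.

€957,000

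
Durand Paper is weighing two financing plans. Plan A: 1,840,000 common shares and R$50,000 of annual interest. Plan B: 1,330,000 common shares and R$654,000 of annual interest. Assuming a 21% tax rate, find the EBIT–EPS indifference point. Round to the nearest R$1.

R$2,229,137

Set EPS_A = EPS_B: (EBIT − R$50,000)(1 − 0.21) ÷ 1,840,000 = (EBIT − R$654,000)(1 − 0.21) ÷ 1,330,000.
Cancelling (1 − t) and cross-multiplying: 1,330,000·(EBIT − 50,000) = 1,840,000·(EBIT − 654,000).
EBIT × (1,840,000 − 1,330,000) = 654,000 × 1,840,000 − 50,000 × 1,330,000 = 1,136,860,000,000, so EBIT = 1,136,860,000,000 ÷ 510,000 = 2,229,137.25.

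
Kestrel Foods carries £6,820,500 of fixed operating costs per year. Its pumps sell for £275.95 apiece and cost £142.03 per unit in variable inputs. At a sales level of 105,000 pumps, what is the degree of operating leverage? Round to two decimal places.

Contribution at this volume is 105,000 × £133.92 = £14,061,600.00.
Operating income = contribution − fixed costs = £14,061,600.00 − £6,820,500 = £7,241,100.00.
Degree of operating leverage = £14,061,600.00 / £7,241,100.00 = 1.9419.

1.94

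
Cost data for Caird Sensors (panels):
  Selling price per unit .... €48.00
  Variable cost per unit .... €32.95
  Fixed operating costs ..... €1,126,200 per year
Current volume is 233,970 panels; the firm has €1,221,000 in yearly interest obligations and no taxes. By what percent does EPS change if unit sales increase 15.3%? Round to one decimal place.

+45.9%

At 233,970 units, contribution = 233,970 × €15.05 = €3,521,248.50.
EBIT = €3,521,248.50 − €1,126,200 = €2,395,048.50.
Interest = €1,221,000.00, so EBIT − I = €1,174,048.50.
Degree of combined leverage = contribution ÷ (EBIT − I) = €3,521,248.50 ÷ €1,174,048.50 = 2.9992.
%ΔEPS = DCL × %ΔSales = 2.9992 × +15.3% = +45.9%.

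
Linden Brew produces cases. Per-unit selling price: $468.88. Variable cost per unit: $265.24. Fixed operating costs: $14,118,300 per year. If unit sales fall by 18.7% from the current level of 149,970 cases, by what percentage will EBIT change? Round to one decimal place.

-34.8%

At 149,970 units, contribution = 149,970 × $203.64 = $30,539,890.80.
Subtracting fixed costs: EBIT = $30,539,890.80 − $14,118,300 = $16,421,590.80.
So DOL = total CM / EBIT = $30,539,890.80 / $16,421,590.80 = 1.8597.
Operating income changes by 1.8597 × -18.7% = -34.8%.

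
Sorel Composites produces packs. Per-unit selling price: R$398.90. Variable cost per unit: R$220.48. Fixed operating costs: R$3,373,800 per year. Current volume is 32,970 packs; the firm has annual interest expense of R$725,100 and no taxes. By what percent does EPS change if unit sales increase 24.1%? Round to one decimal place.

Total contribution margin = 32,970 × R$178.42 = R$5,882,507.40.
Operating income = contribution − fixed costs = R$5,882,507.40 − R$3,373,800 = R$2,508,707.40.
After interest of R$725,100.00, pre-tax earnings = R$1,783,607.40.
DCL = total CM / (EBIT − I) = R$5,882,507.40 / R$1,783,607.40 = 3.2981.
EPS therefore changes by 3.2981 × (+24.1%) = +79.5%.

+79.5%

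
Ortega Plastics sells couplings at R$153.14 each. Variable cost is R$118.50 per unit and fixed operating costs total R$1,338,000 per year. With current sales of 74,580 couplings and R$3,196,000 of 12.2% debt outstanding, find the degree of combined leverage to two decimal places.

3.02

Total contribution margin = 74,580 × R$34.64 = R$2,583,451.20.
Operating income = contribution − fixed costs = R$2,583,451.20 − R$1,338,000 = R$1,245,451.20. Interest = R$389,912.00.
DOL = R$2,583,451.20 ÷ R$1,245,451.20 = 2.0743; DFL = R$1,245,451.20 ÷ R$855,539.20 = 1.4558.
Combined leverage = 2.0743 × 1.4558 = 3.0198.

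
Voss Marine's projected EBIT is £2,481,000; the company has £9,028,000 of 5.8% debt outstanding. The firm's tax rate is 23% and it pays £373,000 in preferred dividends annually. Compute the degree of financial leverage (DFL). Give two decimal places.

1.68

Interest = £523,624.00.
Pre-tax preferred-dividend burden = £373,000 ÷ (1 − 0.23) = £484,415.58.
DFL = EBIT ÷ [EBIT − I − D_p/(1−t)] = £2,481,000 ÷ [£2,481,000 − £523,624.00 − £484,415.58] = £2,481,000 ÷ £1,472,960.42 = 1.6844.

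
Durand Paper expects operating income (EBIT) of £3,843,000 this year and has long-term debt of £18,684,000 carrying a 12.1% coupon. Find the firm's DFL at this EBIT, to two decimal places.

Interest = £2,260,764.00.
Degree of financial leverage = EBIT / (EBIT − interest) = £3,843,000 / £1,582,236.00 = 2.4288.

2.43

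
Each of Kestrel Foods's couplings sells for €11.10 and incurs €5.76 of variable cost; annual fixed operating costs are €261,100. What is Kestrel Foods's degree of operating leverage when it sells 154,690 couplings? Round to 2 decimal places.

Contribution at this volume is 154,690 × €5.34 = €826,044.60.
Subtracting fixed costs: EBIT = €826,044.60 − €261,100 = €564,944.60.
Degree of operating leverage = €826,044.60 / €564,944.60 = 1.4622.

1.46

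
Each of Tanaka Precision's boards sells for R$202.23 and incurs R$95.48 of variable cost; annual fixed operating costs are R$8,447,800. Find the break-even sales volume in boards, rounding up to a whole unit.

Unit CM = price − variable cost = R$202.23 − R$95.48 = R$106.75.
Units to break even: R$8,447,800 ÷ R$106.75 = 79,136.30, rounded up to 79,137.

79,137 boards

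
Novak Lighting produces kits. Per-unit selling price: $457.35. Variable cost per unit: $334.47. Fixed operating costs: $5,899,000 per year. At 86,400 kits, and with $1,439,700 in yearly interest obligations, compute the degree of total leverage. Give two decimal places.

Total contribution margin = 86,400 × $122.88 = $10,616,832.00.
Subtracting fixed costs: EBIT = $10,616,832.00 − $5,899,000 = $4,717,832.00. Interest = $1,439,700.00.
DOL = $10,616,832.00 ÷ $4,717,832.00 = 2.2504; DFL = $4,717,832.00 ÷ $3,278,132.00 = 1.4392.
Combined leverage = 2.2504 × 1.4392 = 3.2388.

3.24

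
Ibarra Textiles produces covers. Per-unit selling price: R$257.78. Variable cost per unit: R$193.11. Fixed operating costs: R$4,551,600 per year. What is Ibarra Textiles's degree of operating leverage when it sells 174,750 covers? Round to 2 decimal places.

Total contribution margin = 174,750 × R$64.67 = R$11,301,082.50.
Subtracting fixed costs: EBIT = R$11,301,082.50 − R$4,551,600 = R$6,749,482.50.
So DOL = total CM / EBIT = R$11,301,082.50 / R$6,749,482.50 = 1.6744.

1.67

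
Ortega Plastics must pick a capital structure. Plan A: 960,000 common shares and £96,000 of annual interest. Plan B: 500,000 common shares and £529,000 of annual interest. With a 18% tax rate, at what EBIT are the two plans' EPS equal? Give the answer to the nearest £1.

Set EPS_A = EPS_B: (EBIT − £96,000)(1 − 0.18) ÷ 960,000 = (EBIT − £529,000)(1 − 0.18) ÷ 500,000.
Cancelling (1 − t) and cross-multiplying: 500,000·(EBIT − 96,000) = 960,000·(EBIT − 529,000).
Solving, EBIT = (529,000·960,000 − 96,000·500,000) / (960,000 − 500,000) = 459,840,000,000 / 460,000 = 999,652.17.

£999,652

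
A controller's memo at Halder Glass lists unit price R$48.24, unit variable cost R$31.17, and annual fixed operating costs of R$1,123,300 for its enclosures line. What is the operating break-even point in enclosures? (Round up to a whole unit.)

65,806 enclosures

Contribution margin per unit = R$48.24 − R$31.17 = R$17.07.
Break-even volume = fixed costs ÷ CM per unit = R$1,123,300 ÷ R$17.07 = 65,805.51, so 65,806 enclosures.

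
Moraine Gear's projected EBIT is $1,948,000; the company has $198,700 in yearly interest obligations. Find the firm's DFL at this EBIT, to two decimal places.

1.11

Annual interest charges come to $198,700.00.
DFL = EBIT ÷ (EBIT − I) = $1,948,000 ÷ ($1,948,000 − $198,700.00) = $1,948,000 ÷ $1,749,300.00 = 1.1136.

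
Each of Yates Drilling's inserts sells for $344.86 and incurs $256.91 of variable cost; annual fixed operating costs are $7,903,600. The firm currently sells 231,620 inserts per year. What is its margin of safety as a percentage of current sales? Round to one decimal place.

61.2%

Unit CM = price − variable cost = $344.86 − $256.91 = $87.95. Break-even units = $7,903,600 ÷ $87.95 = 89,864.70; break-even revenue = 89,864.70 × $344.86 = $30,990,739.01.
Actual sales revenue = 231,620 × $344.86 = $79,876,473.20.
Margin of safety = ($79,876,473.20 − $30,990,739.01) ÷ $79,876,473.20 = 61.2%.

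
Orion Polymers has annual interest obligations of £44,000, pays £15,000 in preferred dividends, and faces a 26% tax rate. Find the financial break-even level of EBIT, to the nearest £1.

Preferred dividends are paid after tax, so their pre-tax equivalent is £15,000 ÷ (1 − 0.26) = £20,270.27.
EPS = 0 when EBIT covers interest plus the pre-tax preferred burden: £44,000 + £20,270.27 = £64,270.27.

£64,270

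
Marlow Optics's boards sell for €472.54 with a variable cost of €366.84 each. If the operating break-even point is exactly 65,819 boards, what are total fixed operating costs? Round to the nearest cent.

€6,957,068.30

Each unit contributes €472.54 − €366.84 = €105.70.
Fixed costs = break-even units × CM = 65,819 × €105.70 = €6,957,068.30.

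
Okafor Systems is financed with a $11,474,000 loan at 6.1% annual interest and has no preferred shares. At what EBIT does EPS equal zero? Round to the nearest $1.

Annual interest = 6.1% × $11,474,000 = $699,914.00.
Without preferred stock the financial break-even is simply EBIT = interest = $699,914.00.

$699,914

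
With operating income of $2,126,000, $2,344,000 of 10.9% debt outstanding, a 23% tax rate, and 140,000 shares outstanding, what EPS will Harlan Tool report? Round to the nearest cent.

$10.29

Interest = $255,496.00, so EBT = $2,126,000 − $255,496.00 = $1,870,504.00.
Net income = $1,870,504.00 × (1 − 0.23) = $1,440,288.08.
Per share: $1,440,288.08 / 140,000 shares = $10.29.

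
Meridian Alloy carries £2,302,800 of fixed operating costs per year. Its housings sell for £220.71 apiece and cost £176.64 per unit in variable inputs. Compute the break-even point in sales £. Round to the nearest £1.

CM per unit = £220.71 − £176.64 = £44.07; CM ratio = £44.07 / £220.71 = 0.1997.
Break-even sales = FC ÷ CM ratio = £2,302,800 × £220.71 / £44.07 = £11,532,811.

£11,532,811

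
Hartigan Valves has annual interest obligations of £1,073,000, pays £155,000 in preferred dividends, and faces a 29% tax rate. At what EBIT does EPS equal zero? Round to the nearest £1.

Grossing the preferred dividend up to pre-tax terms: £155,000 / (1 − 0.29) = £218,309.86.
EPS = 0 when EBIT covers interest plus the pre-tax preferred burden: £1,073,000 + £218,309.86 = £1,291,309.86.

£1,291,310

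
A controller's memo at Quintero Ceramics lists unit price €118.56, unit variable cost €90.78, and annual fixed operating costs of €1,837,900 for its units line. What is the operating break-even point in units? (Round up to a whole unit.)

Unit CM = price − variable cost = €118.56 − €90.78 = €27.78.
Units to break even: €1,837,900 ÷ €27.78 = 66,159.11, rounded up to 66,160.

66,160 units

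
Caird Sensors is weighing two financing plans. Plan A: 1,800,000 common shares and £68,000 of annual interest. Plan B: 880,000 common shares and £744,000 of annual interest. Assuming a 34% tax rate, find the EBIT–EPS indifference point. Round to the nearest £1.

£1,390,609

Set EPS_A = EPS_B: (EBIT − £68,000)(1 − 0.34) ÷ 1,800,000 = (EBIT − £744,000)(1 − 0.34) ÷ 880,000.
Cancelling (1 − t) and cross-multiplying: 880,000·(EBIT − 68,000) = 1,800,000·(EBIT − 744,000).
EBIT × (1,800,000 − 880,000) = 744,000 × 1,800,000 − 68,000 × 880,000 = 1,279,360,000,000, so EBIT = 1,279,360,000,000 ÷ 920,000 = 1,390,608.70.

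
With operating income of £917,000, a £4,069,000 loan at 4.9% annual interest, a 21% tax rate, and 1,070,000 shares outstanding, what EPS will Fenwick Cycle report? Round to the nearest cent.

£0.53

Interest = £199,381.00, so EBT = £917,000 − £199,381.00 = £717,619.00.
Net income = £717,619.00 × (1 − 0.21) = £566,919.01.
EPS = £566,919.01 ÷ 1,070,000 = £0.53.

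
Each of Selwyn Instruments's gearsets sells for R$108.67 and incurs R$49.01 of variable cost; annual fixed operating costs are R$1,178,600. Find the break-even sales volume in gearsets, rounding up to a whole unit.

Each unit contributes R$108.67 − R$49.01 = R$59.66.
Break-even volume = fixed costs ÷ CM per unit = R$1,178,600 ÷ R$59.66 = 19,755.28, so 19,756 gearsets.

19,756 gearsets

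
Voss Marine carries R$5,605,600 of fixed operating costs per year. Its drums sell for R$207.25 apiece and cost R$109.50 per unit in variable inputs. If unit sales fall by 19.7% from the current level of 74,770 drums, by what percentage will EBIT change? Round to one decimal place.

-84.5%

At 74,770 units, contribution = 74,770 × R$97.75 = R$7,308,767.50.
EBIT = R$7,308,767.50 − R$5,605,600 = R$1,703,167.50.
So DOL = total CM / EBIT = R$7,308,767.50 / R$1,703,167.50 = 4.2913.
%ΔEBIT = DOL × %ΔSales = 4.2913 × -19.7% = -84.5%.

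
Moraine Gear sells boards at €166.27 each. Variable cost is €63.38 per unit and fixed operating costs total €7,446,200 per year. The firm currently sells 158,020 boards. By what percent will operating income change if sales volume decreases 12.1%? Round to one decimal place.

Contribution at this volume is 158,020 × €102.89 = €16,258,677.80.
Operating income = contribution − fixed costs = €16,258,677.80 − €7,446,200 = €8,812,477.80.
Degree of operating leverage = €16,258,677.80 / €8,812,477.80 = 1.8450.
So EBIT moves 1.8450 × (-12.1%) = -22.3%.

-22.3%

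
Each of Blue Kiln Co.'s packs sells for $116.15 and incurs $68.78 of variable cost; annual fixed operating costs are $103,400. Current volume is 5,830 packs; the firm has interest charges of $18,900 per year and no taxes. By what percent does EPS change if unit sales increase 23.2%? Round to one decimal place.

+41.6%

Total contribution margin = 5,830 × $47.37 = $276,167.10.
EBIT = $276,167.10 − $103,400 = $172,767.10.
After interest of $18,900.00, pre-tax earnings = $153,867.10.
Degree of combined leverage = contribution ÷ (EBIT − I) = $276,167.10 ÷ $153,867.10 = 1.7948.
EPS therefore changes by 1.7948 × (+23.2%) = +41.6%.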